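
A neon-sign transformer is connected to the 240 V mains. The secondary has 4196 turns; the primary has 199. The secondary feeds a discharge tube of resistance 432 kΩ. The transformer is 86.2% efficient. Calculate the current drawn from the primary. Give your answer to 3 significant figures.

V_s = 240 × 4196/199 = 5060.5 V.
I_s = V_s/R = 5060.5/432000 = 0.011714 A.
P_out = V_s I_s = 5060.5 × 0.011714 = 59.279 W.
P_in = P_out/η = 59.279/0.862 = 68.770 W.
I_p = P_in/V_p = 68.770/240 = 0.287 A.

I_p ≈ 0.287 A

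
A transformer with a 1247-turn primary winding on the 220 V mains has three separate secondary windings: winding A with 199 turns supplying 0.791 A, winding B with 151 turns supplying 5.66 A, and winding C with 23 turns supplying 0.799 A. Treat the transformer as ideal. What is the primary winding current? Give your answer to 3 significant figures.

I_p ≈ 0.826 A

V_A = 220 × 199/1247 = 35.108 V; V_B = 220 × 151/1247 = 26.640 V; V_C = 220 × 23/1247 = 4.0577 V.
P_out = V_A I_A + V_B I_B + V_C I_C = 35.108×0.791 + 26.640×5.66 + 4.0577×0.799 = 27.771 + 150.78 + 3.2421 = 181.79 W.
Ideal ⇒ P_in = P_out, so I_p = P_out/V_p = 181.79/220 = 0.826 A.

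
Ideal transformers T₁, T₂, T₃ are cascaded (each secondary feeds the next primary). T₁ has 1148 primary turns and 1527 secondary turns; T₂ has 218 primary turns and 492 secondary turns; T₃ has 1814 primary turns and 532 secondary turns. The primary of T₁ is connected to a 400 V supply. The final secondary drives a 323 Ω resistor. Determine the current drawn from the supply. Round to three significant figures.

Secondary of T₁: V = 400.00 × 1527/1148 = 532.06 V.
Secondary of T₂: V = 532.06 × 492/218 = 1200.8 V.
Secondary of T₃: V = 1200.8 × 532/1814 = 352.16 V.
I_load = 352.16/323 = 1.0903 A, so P_out = 352.16 × 1.0903 = 383.95 W.
All ideal ⇒ P_in = P_out, so I_supply = 383.95/400 = 0.960 A.

I_supply ≈ 0.960 A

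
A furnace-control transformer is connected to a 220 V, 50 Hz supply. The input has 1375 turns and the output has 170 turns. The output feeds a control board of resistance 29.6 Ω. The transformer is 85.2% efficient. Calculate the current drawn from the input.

V_out = 220 × 170/1375 = 27.200 V.
I_out = V_out/R = 27.200/29.6 = 0.91892 A.
P_out = V_out I_out = 27.200 × 0.91892 = 24.995 W.
P_in = P_out/η = 24.995/0.852 = 29.336 W.
I_in = P_in/V_in = 29.336/220 = 0.133 A.

I_in ≈ 0.133 A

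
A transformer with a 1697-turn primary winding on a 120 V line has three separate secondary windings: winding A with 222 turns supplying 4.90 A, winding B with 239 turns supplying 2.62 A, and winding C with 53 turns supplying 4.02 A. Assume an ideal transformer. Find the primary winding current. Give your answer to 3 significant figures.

V_A = 120 × 222/1697 = 15.698 V; V_B = 120 × 239/1697 = 16.900 V; V_C = 120 × 53/1697 = 3.7478 V.
P_out = V_A I_A + V_B I_B + V_C I_C = 15.698×4.90 + 16.900×2.62 + 3.7478×4.02 = 76.922 + 44.279 + 15.066 = 136.27 W.
Ideal ⇒ P_in = P_out, so I_p = P_out/V_p = 136.27/120 = 1.14 A.

I_p ≈ 1.14 A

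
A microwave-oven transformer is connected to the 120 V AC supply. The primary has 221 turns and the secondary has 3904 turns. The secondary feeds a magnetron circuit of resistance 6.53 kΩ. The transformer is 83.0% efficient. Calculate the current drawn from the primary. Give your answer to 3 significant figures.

I_p ≈ 6.91 A

V_s = 120 × 3904/221 = 2119.8 V.
I_s = V_s/R = 2119.8/6530 = 0.32463 A.
P_out = V_s I_s = 2119.8 × 0.32463 = 688.15 W.
P_in = P_out/η = 688.15/0.830 = 829.10 W.
I_p = P_in/V_p = 829.10/120 = 6.91 A.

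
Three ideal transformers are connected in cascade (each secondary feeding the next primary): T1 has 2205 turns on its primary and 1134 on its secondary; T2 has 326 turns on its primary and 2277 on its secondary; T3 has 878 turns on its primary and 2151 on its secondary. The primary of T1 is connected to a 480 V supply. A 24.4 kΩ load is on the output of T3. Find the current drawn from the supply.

Secondary of T1: V = 480.00 × 1134/2205 = 246.86 V.
Secondary of T2: V = 246.86 × 2277/326 = 1724.2 V.
Secondary of T3: V = 1724.2 × 2151/878 = 4224.1 V.
I_load = 4224.1/24400 = 0.17312 A, so P_out = 4224.1 × 0.17312 = 731.28 W.
All ideal ⇒ P_in = P_out, so I_supply = 731.28/480 = 1.52 A.

I_supply ≈ 1.52 A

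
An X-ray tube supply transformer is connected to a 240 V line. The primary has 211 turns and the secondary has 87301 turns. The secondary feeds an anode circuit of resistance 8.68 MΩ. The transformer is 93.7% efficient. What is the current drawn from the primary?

V_s = 240 × 87301/211 = 99300 V.
I_s = V_s/R = 99300/(8.68×10^6) = 0.011440 A.
P_out = V_s I_s = 99300 × 0.011440 = 1136.0 W.
P_in = P_out/η = 1136.0/0.937 = 1212.4 W.
I_p = P_in/V_p = 1212.4/240 = 5.05 A.

I_p ≈ 5.05 A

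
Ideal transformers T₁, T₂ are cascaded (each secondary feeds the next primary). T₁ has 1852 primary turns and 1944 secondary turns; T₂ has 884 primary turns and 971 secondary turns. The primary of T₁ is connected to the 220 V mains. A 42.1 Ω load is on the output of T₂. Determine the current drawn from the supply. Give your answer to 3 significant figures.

I_supply ≈ 6.95 A

After T₁: V = 220.00 × 1944/1852 = 230.93 V.
After T₂: V = 230.93 × 971/884 = 253.66 V.
I_load = 253.66/42.1 = 6.0251 A, so P_out = 253.66 × 6.0251 = 1528.3 W.
All ideal ⇒ P_in = P_out, so I_supply = 1528.3/220 = 6.95 A.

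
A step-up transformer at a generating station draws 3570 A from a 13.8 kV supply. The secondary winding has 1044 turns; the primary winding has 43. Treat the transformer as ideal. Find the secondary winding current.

I_s ≈ 147 A

I_s/I_p = N_p/N_s, so I_s = 3570 × 43/1044 = 147 A.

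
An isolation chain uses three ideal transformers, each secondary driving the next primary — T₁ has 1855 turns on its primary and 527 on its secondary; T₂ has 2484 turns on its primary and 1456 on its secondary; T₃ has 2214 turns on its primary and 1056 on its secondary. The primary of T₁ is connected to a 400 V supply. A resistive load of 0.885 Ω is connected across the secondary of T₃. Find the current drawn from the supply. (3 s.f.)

Secondary of T₁: V = 400.00 × 527/1855 = 113.64 V.
Secondary of T₂: V = 113.64 × 1456/2484 = 66.610 V.
Secondary of T₃: V = 66.610 × 1056/2214 = 31.770 V.
I_load = 31.770/0.885 = 35.899 A, so P_out = 31.770 × 35.899 = 1140.5 W.
All ideal ⇒ P_in = P_out, so I_supply = 1140.5/400 = 2.85 A.

I_supply ≈ 2.85 A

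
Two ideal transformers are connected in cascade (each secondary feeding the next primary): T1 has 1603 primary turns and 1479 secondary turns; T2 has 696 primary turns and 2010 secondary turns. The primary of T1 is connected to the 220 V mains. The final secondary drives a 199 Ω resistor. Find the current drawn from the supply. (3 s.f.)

I_supply ≈ 7.85 A

Secondary of T1: V = 220.00 × 1479/1603 = 202.98 V.
Secondary of T2: V = 202.98 × 2010/696 = 586.20 V.
I_load = 586.20/199 = 2.9457 A, so P_out = 586.20 × 2.9457 = 1726.8 W.
All ideal ⇒ P_in = P_out, so I_supply = 1726.8/220 = 7.85 A.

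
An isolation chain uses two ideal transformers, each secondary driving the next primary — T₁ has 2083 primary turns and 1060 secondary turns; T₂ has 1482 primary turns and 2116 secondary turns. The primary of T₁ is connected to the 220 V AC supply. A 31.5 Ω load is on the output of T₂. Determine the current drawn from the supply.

Secondary of T₁: V = 220.00 × 1060/2083 = 111.95 V.
Secondary of T₂: V = 111.95 × 2116/1482 = 159.85 V.
I_load = 159.85/31.5 = 5.0745 A, so P_out = 159.85 × 5.0745 = 811.15 W.
All ideal ⇒ P_in = P_out, so I_supply = 811.15/220 = 3.69 A.

I_supply ≈ 3.69 A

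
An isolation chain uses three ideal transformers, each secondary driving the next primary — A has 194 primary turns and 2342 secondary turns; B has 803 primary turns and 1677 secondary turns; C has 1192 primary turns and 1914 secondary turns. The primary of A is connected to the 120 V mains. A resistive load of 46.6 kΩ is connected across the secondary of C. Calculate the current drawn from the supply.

I_supply ≈ 4.22 A

After A: V = 120.00 × 2342/194 = 1448.7 V.
After B: V = 1448.7 × 1677/803 = 3025.4 V.
After C: V = 3025.4 × 1914/1192 = 4857.9 V.
I_load = 4857.9/46600 = 0.10425 A, so P_out = 4857.9 × 0.10425 = 506.42 W.
All ideal ⇒ P_in = P_out, so I_supply = 506.42/120 = 4.22 A.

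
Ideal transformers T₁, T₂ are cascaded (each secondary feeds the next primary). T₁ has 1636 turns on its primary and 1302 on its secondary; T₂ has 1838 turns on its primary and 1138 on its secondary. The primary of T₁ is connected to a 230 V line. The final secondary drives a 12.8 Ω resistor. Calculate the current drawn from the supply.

I_supply ≈ 4.36 A

Secondary of T₁: V = 230.00 × 1302/1636 = 183.04 V.
Secondary of T₂: V = 183.04 × 1138/1838 = 113.33 V.
I_load = 113.33/12.8 = 8.8541 A, so P_out = 113.33 × 8.8541 = 1003.4 W.
All ideal ⇒ P_in = P_out, so I_supply = 1003.4/230 = 4.36 A.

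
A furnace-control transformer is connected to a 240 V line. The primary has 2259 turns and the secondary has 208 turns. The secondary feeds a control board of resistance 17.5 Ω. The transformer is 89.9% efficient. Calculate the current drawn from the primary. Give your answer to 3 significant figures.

V_s = 240 × 208/2259 = 22.098 V.
I_s = V_s/R = 22.098/17.5 = 1.2628 A.
P_out = V_s I_s = 22.098 × 1.2628 = 27.905 W.
P_in = P_out/η = 27.905/0.899 = 31.040 W.
I_p = P_in/V_p = 31.040/240 = 0.129 A.

I_p ≈ 0.129 A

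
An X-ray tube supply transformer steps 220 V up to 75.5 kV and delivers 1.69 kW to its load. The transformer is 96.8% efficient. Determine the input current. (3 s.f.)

I_in ≈ 7.94 A

P_in = P_out/η = 1690/0.968 = 1745.9 W.
I_in = P_in/V_in = 1745.9/220 = 7.94 A.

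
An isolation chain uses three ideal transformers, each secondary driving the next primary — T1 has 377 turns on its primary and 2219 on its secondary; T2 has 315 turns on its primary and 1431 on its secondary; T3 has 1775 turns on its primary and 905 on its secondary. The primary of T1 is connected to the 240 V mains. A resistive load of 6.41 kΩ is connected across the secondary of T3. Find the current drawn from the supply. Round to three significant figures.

I_supply ≈ 6.96 A

After T1: V = 240.00 × 2219/377 = 1412.6 V.
After T2: V = 1412.6 × 1431/315 = 6417.4 V.
After T3: V = 6417.4 × 905/1775 = 3271.9 V.
I_load = 3271.9/6410 = 0.51044 A, so P_out = 3271.9 × 0.51044 = 1670.1 W.
All ideal ⇒ P_in = P_out, so I_supply = 1670.1/240 = 6.96 A.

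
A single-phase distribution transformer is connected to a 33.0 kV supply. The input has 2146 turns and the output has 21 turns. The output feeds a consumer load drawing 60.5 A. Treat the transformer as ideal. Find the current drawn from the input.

For an ideal transformer I_in N_in = I_out N_out, so I_in = 60.5 × 21/2146 = 0.592 A.

I_in ≈ 0.592 A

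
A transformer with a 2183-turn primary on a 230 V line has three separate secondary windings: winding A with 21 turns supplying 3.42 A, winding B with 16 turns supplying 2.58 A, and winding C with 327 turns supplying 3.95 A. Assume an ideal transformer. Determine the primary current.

I_p ≈ 0.643 A

V_A = 230 × 21/2183 = 2.2126 V; V_B = 230 × 16/2183 = 1.6858 V; V_C = 230 × 327/2183 = 34.453 V.
P_out = V_A I_A + V_B I_B + V_C I_C = 2.2126×3.42 + 1.6858×2.58 + 34.453×3.95 = 7.5669 + 4.3492 + 136.09 = 148.00 W.
Ideal ⇒ P_in = P_out, so I_p = P_out/V_p = 148.00/230 = 0.643 A.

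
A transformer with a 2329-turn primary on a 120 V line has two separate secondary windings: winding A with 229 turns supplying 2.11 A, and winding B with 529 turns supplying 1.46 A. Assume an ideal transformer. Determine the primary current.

I_p ≈ 0.539 A

V_A = 120 × 229/2329 = 11.799 V; V_B = 120 × 529/2329 = 27.256 V.
P_out = V_A I_A + V_B I_B = 11.799×2.11 + 27.256×1.46 = 24.896 + 39.794 = 64.690 W.
Ideal ⇒ P_in = P_out, so I_p = P_out/V_p = 64.690/120 = 0.539 A.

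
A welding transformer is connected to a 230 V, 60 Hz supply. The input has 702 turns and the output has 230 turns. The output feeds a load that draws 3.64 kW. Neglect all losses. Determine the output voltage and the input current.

V_out = V_in × N_out/N_in = 230 × 230/702 = 75.356 V.
I_out = P/V_out = 3640/75.356 = 48.304 A.
I_in = I_out × N_out/N_in = 48.304 × 230/702 = 15.8 A.

V_out ≈ 75.4 V, I_in ≈ 15.8 A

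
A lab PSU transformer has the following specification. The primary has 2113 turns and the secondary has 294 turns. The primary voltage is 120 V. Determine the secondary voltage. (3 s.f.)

V_s ≈ 16.7 V

V_s/V_p = N_s/N_p, so V_s = 120 × 294/2113 = 16.7 V.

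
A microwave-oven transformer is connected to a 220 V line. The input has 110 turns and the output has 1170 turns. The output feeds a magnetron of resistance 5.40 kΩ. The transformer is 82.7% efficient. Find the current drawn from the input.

V_out = 220 × 1170/110 = 2340.0 V.
I_out = V_out/R = 2340.0/5400 = 0.43333 A.
P_out = V_out I_out = 2340.0 × 0.43333 = 1014.0 W.
P_in = P_out/η = 1014.0/0.827 = 1226.1 W.
I_in = P_in/V_in = 1226.1/220 = 5.57 A.

I_in ≈ 5.57 A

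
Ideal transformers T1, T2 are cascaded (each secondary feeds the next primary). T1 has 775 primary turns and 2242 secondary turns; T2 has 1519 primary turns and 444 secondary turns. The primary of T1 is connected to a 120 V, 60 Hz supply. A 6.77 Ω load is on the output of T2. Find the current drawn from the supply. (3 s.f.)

I_supply ≈ 12.7 A

Secondary of T1: V = 120.00 × 2242/775 = 347.15 V.
Secondary of T2: V = 347.15 × 444/1519 = 101.47 V.
I_load = 101.47/6.77 = 14.988 A, so P_out = 101.47 × 14.988 = 1520.9 W.
All ideal ⇒ P_in = P_out, so I_supply = 1520.9/120 = 12.7 A.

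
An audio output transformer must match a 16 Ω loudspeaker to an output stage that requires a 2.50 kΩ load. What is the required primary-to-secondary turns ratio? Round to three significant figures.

N_p/N_s ≈ 12.5

Z_p/Z_s = (N_p/N_s)², so N_p/N_s = √(2500/16) = √156 = 12.5.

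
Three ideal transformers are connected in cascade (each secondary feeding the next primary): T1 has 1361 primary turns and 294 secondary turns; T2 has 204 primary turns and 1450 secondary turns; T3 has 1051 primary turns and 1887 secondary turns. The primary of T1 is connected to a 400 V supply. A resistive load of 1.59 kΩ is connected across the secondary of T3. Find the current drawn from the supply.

Secondary of T1: V = 400.00 × 294/1361 = 86.407 V.
Secondary of T2: V = 86.407 × 1450/204 = 614.17 V.
Secondary of T3: V = 614.17 × 1887/1051 = 1102.7 V.
I_load = 1102.7/1590 = 0.69352 A, so P_out = 1102.7 × 0.69352 = 764.74 W.
All ideal ⇒ P_in = P_out, so I_supply = 764.74/400 = 1.91 A.

I_supply ≈ 1.91 A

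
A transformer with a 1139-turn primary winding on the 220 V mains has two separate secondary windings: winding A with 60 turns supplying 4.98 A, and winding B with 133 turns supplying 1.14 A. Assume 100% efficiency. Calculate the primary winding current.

V_A = 220 × 60/1139 = 11.589 V; V_B = 220 × 133/1139 = 25.689 V.
P_out = V_A I_A + V_B I_B = 11.589×4.98 + 25.689×1.14 = 57.714 + 29.286 = 86.999 W.
Ideal ⇒ P_in = P_out, so I_p = P_out/V_p = 86.999/220 = 0.395 A.

I_p ≈ 0.395 A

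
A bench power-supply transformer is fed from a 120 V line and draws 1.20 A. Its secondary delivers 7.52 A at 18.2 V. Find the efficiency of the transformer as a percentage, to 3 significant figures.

P_in = 120 × 1.20 = 144.000 W.
P_out = 18.2 × 7.52 = 136.864 W.
η = P_out/P_in = 136.864/144.000 = 0.950.

η ≈ 95.0%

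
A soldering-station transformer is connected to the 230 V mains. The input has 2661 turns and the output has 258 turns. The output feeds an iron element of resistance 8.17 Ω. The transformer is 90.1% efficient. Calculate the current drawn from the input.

V_out = 230 × 258/2661 = 22.300 V.
I_out = V_out/R = 22.300/8.17 = 2.7295 A.
P_out = V_out I_out = 22.300 × 2.7295 = 60.867 W.
P_in = P_out/η = 60.867/0.901 = 67.555 W.
I_in = P_in/V_in = 67.555/230 = 0.294 A.

I_in ≈ 0.294 A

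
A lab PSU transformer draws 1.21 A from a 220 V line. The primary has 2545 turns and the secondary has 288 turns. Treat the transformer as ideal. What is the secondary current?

I_s ≈ 10.7 A

I_s/I_p = N_p/N_s, so I_s = 1.21 × 2545/288 = 10.7 A.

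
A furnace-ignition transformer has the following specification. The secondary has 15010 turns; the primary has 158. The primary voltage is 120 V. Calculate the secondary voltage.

V_s ≈ 11400 V

V_s/V_p = N_s/N_p, so V_s = 120 × 15010/158 = 11400 V.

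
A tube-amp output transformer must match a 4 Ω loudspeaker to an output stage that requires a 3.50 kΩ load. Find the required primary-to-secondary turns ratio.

N_p/N_s ≈ 29.6

Z_p/Z_s = (N_p/N_s)², so N_p/N_s = √(3500/4) = √875 = 29.6.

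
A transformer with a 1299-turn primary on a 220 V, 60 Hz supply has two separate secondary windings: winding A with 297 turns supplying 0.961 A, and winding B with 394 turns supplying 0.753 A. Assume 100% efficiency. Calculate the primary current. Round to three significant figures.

V_A = 220 × 297/1299 = 50.300 V; V_B = 220 × 394/1299 = 66.728 V.
P_out = V_A I_A + V_B I_B = 50.300×0.961 + 66.728×0.753 = 48.339 + 50.246 = 98.585 W.
Ideal ⇒ P_in = P_out, so I_p = P_out/V_p = 98.585/220 = 0.448 A.

I_p ≈ 0.448 A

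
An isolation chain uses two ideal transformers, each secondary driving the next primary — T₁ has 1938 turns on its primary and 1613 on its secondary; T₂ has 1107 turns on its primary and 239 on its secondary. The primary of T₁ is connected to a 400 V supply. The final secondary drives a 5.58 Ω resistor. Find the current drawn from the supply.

I_supply ≈ 2.31 A

After T₁: V = 400.00 × 1613/1938 = 332.92 V.
After T₂: V = 332.92 × 239/1107 = 71.877 V.
I_load = 71.877/5.58 = 12.881 A, so P_out = 71.877 × 12.881 = 925.86 W.
All ideal ⇒ P_in = P_out, so I_supply = 925.86/400 = 2.31 A.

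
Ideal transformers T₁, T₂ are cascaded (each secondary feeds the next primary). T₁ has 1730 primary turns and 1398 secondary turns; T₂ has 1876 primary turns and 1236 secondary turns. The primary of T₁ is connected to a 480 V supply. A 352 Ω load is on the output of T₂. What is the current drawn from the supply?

I_supply ≈ 0.387 A

After T₁: V = 480.00 × 1398/1730 = 387.88 V.
After T₂: V = 387.88 × 1236/1876 = 255.56 V.
I_load = 255.56/352 = 0.72601 A, so P_out = 255.56 × 0.72601 = 185.54 W.
All ideal ⇒ P_in = P_out, so I_supply = 185.54/480 = 0.387 A.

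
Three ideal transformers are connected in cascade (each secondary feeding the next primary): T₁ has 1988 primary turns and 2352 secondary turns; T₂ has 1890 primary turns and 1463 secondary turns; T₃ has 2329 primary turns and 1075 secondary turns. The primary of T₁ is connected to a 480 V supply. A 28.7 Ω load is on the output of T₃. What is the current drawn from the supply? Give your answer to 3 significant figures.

Secondary of T₁: V = 480.00 × 2352/1988 = 567.89 V.
Secondary of T₂: V = 567.89 × 1463/1890 = 439.59 V.
Secondary of T₃: V = 439.59 × 1075/2329 = 202.90 V.
I_load = 202.90/28.7 = 7.0697 A, so P_out = 202.90 × 7.0697 = 1434.5 W.
All ideal ⇒ P_in = P_out, so I_supply = 1434.5/480 = 2.99 A.

I_supply ≈ 2.99 A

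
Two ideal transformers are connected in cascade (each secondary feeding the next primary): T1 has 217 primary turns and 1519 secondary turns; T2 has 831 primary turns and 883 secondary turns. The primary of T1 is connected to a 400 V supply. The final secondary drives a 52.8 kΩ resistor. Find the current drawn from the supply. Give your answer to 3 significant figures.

I_supply ≈ 0.419 A

Secondary of T1: V = 400.00 × 1519/217 = 2800.0 V.
Secondary of T2: V = 2800.0 × 883/831 = 2975.2 V.
I_load = 2975.2/52800 = 0.056349 A, so P_out = 2975.2 × 0.056349 = 167.65 W.
All ideal ⇒ P_in = P_out, so I_supply = 167.65/400 = 0.419 A.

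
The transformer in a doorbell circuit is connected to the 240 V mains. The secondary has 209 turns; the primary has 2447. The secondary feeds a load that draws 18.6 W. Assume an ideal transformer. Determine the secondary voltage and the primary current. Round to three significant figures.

V_s = V_p × N_s/N_p = 240 × 209/2447 = 20.499 V.
I_s = P/V_s = 18.6/20.499 = 0.90738 A.
I_p = I_s × N_s/N_p = 0.90738 × 209/2447 = 0.0775 A.

V_s ≈ 20.5 V, I_p ≈ 0.0775 A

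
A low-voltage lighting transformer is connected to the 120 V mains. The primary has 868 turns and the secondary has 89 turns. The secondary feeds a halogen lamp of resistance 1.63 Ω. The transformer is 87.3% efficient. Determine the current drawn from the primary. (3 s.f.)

I_p ≈ 0.887 A

V_s = 120 × 89/868 = 12.304 V.
I_s = V_s/R = 12.304/1.63 = 7.5486 A.
P_out = V_s I_s = 12.304 × 7.5486 = 92.879 W.
P_in = P_out/η = 92.879/0.873 = 106.39 W.
I_p = P_in/V_p = 106.39/120 = 0.887 A.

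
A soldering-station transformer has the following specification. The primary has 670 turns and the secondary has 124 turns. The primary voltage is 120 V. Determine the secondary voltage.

V_s ≈ 22.2 V

V_s/V_p = N_s/N_p, so V_s = 120 × 124/670 = 22.2 V.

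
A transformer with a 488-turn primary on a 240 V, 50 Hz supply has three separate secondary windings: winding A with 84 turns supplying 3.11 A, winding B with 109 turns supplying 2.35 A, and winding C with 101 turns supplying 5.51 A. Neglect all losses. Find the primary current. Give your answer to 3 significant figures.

V_A = 240 × 84/488 = 41.311 V; V_B = 240 × 109/488 = 53.607 V; V_C = 240 × 101/488 = 49.672 V.
P_out = V_A I_A + V_B I_B + V_C I_C = 41.311×3.11 + 53.607×2.35 + 49.672×5.51 = 128.48 + 125.98 + 273.69 = 528.15 W.
Ideal ⇒ P_in = P_out, so I_p = P_out/V_p = 528.15/240 = 2.20 A.

I_p ≈ 2.20 A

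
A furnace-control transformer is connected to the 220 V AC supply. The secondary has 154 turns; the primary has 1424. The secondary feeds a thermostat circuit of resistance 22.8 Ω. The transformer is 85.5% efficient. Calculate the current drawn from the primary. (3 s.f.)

V_s = 220 × 154/1424 = 23.792 V.
I_s = V_s/R = 23.792/22.8 = 1.0435 A.
P_out = V_s I_s = 23.792 × 1.0435 = 24.827 W.
P_in = P_out/η = 24.827/0.855 = 29.038 W.
I_p = P_in/V_p = 29.038/220 = 0.132 A.

I_p ≈ 0.132 A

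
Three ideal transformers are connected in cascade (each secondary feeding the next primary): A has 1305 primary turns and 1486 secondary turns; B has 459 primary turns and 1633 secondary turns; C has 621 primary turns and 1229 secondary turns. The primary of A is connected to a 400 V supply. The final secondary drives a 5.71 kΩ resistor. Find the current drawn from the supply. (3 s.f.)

I_supply ≈ 4.50 A

Secondary of A: V = 400.00 × 1486/1305 = 455.48 V.
Secondary of B: V = 455.48 × 1633/459 = 1620.5 V.
Secondary of C: V = 1620.5 × 1229/621 = 3207.0 V.
I_load = 3207.0/5710 = 0.56165 A, so P_out = 3207.0 × 0.56165 = 1801.2 W.
All ideal ⇒ P_in = P_out, so I_supply = 1801.2/400 = 4.50 A.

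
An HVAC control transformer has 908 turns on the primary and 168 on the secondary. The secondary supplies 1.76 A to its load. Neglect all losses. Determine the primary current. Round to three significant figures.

For an ideal transformer I_p/I_s = N_s/N_p, so I_p = 1.76 × 168/908 = 0.326 A.

I_p ≈ 0.326 A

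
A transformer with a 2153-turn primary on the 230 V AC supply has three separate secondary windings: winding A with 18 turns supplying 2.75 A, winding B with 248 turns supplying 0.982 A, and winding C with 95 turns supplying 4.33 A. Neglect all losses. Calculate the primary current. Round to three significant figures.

I_p ≈ 0.327 A

V_A = 230 × 18/2153 = 1.9229 V; V_B = 230 × 248/2153 = 26.493 V; V_C = 230 × 95/2153 = 10.149 V.
P_out = V_A I_A + V_B I_B + V_C I_C = 1.9229×2.75 + 26.493×0.982 + 10.149×4.33 = 5.2880 + 26.016 + 43.944 = 75.248 W.
Ideal ⇒ P_in = P_out, so I_p = P_out/V_p = 75.248/230 = 0.327 A.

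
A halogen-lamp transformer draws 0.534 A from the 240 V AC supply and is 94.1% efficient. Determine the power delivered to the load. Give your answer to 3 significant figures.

P_in = V_p I_p = 240 × 0.534 = 128.16 W.
P_out = η P_in = 0.941 × 128.16 = 121 W.

P_out ≈ 121 W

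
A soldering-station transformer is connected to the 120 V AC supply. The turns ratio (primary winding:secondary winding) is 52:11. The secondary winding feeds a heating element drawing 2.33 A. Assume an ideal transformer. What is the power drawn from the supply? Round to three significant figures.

P ≈ 59.1 W

I_p = I_s × N_s/N_p = 2.33 × 11/52 = 0.49288 A.
P = V_p I_p = 120 × 0.49288 = 59.1 W.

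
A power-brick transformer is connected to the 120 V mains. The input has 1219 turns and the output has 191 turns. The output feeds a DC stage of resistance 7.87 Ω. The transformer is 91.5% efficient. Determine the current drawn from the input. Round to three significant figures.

V_out = 120 × 191/1219 = 18.802 V.
I_out = V_out/R = 18.802/7.87 = 2.3891 A.
P_out = V_out I_out = 18.802 × 2.3891 = 44.921 W.
P_in = P_out/η = 44.921/0.915 = 49.094 W.
I_in = P_in/V_in = 49.094/120 = 0.409 A.

I_in ≈ 0.409 A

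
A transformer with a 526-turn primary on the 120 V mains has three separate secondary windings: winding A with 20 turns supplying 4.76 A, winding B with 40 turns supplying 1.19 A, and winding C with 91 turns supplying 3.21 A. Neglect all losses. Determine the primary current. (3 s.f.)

V_A = 120 × 20/526 = 4.5627 V; V_B = 120 × 40/526 = 9.1255 V; V_C = 120 × 91/526 = 20.760 V.
P_out = V_A I_A + V_B I_B + V_C I_C = 4.5627×4.76 + 9.1255×1.19 + 20.760×3.21 = 21.719 + 10.859 + 66.641 = 99.219 W.
Ideal ⇒ P_in = P_out, so I_p = P_out/V_p = 99.219/120 = 0.827 A.

I_p ≈ 0.827 A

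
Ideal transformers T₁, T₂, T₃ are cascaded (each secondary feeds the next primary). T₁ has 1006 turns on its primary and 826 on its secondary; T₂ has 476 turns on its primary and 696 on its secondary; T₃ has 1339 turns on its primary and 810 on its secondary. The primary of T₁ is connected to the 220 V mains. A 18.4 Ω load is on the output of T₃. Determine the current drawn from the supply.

I_supply ≈ 6.31 A

Secondary of T₁: V = 220.00 × 826/1006 = 180.64 V.
Secondary of T₂: V = 180.64 × 696/476 = 264.12 V.
Secondary of T₃: V = 264.12 × 810/1339 = 159.78 V.
I_load = 159.78/18.4 = 8.6835 A, so P_out = 159.78 × 8.6835 = 1387.4 W.
All ideal ⇒ P_in = P_out, so I_supply = 1387.4/220 = 6.31 A.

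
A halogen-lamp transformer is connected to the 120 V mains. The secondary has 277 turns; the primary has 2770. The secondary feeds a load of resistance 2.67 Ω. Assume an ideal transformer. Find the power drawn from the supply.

P ≈ 53.9 W

V_s = V_p × N_s/N_p = 120 × 277/2770 = 12.000 V.
I_s = V_s/R = 12.000/2.67 = 4.4944 A.
I_p = I_s × N_s/N_p = 4.4944 × 277/2770 = 0.44944 A.
P = V_p I_p = 120 × 0.44944 = 53.9 W.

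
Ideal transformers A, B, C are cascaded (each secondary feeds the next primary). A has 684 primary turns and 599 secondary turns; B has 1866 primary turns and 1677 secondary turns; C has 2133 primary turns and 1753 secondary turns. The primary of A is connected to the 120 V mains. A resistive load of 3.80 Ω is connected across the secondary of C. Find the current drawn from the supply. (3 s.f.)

After A: V = 120.00 × 599/684 = 105.09 V.
After B: V = 105.09 × 1677/1866 = 94.444 V.
After C: V = 94.444 × 1753/2133 = 77.618 V.
I_load = 77.618/3.80 = 20.426 A, so P_out = 77.618 × 20.426 = 1585.4 W.
All ideal ⇒ P_in = P_out, so I_supply = 1585.4/120 = 13.2 A.

I_supply ≈ 13.2 A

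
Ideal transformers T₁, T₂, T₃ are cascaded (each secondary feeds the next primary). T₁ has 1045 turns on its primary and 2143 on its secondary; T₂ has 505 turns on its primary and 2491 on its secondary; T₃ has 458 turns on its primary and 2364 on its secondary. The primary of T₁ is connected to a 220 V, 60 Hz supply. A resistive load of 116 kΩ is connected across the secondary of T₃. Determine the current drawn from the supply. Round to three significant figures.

I_supply ≈ 5.17 A

Secondary of T₁: V = 220.00 × 2143/1045 = 451.16 V.
Secondary of T₂: V = 451.16 × 2491/505 = 2225.4 V.
Secondary of T₃: V = 2225.4 × 2364/458 = 11487 V.
I_load = 11487/116000 = 0.099023 A, so P_out = 11487 × 0.099023 = 1137.4 W.
All ideal ⇒ P_in = P_out, so I_supply = 1137.4/220 = 5.17 A.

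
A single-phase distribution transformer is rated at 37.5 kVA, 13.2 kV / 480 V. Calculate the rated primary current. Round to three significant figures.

I_p = S/V_p = 37500/13200 = 2.84 A.

I_p ≈ 2.84 A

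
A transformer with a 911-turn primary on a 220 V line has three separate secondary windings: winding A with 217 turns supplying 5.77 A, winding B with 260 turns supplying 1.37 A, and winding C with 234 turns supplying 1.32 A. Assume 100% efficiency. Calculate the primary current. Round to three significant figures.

I_p ≈ 2.10 A

V_A = 220 × 217/911 = 52.404 V; V_B = 220 × 260/911 = 62.788 V; V_C = 220 × 234/911 = 56.509 V.
P_out = V_A I_A + V_B I_B + V_C I_C = 52.404×5.77 + 62.788×1.37 + 56.509×1.32 = 302.37 + 86.020 + 74.592 = 462.98 W.
Ideal ⇒ P_in = P_out, so I_p = P_out/V_p = 462.98/220 = 2.10 A.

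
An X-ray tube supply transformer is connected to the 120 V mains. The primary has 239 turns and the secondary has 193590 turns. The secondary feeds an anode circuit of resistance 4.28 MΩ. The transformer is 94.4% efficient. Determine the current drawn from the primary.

V_s = 120 × 193590/239 = 97200 V.
I_s = V_s/R = 97200/(4.28×10^6) = 0.022710 A.
P_out = V_s I_s = 97200 × 0.022710 = 2207.4 W.
P_in = P_out/η = 2207.4/0.944 = 2338.4 W.
I_p = P_in/V_p = 2338.4/120 = 19.5 A.

I_p ≈ 19.5 A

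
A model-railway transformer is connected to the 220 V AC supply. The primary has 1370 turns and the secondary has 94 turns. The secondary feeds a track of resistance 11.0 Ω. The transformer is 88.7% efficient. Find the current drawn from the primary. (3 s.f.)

I_p ≈ 0.106 A

V_s = 220 × 94/1370 = 15.095 V.
I_s = V_s/R = 15.095/11.0 = 1.3723 A.
P_out = V_s I_s = 15.095 × 1.3723 = 20.714 W.
P_in = P_out/η = 20.714/0.887 = 23.353 W.
I_p = P_in/V_p = 23.353/220 = 0.106 A.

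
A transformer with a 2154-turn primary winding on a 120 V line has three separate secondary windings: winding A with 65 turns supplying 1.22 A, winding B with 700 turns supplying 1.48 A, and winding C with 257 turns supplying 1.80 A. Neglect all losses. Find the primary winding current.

I_p ≈ 0.733 A

V_A = 120 × 65/2154 = 3.6212 V; V_B = 120 × 700/2154 = 38.997 V; V_C = 120 × 257/2154 = 14.318 V.
P_out = V_A I_A + V_B I_B + V_C I_C = 3.6212×1.22 + 38.997×1.48 + 14.318×1.80 = 4.4178 + 57.716 + 25.772 = 87.905 W.
Ideal ⇒ P_in = P_out, so I_p = P_out/V_p = 87.905/120 = 0.733 A.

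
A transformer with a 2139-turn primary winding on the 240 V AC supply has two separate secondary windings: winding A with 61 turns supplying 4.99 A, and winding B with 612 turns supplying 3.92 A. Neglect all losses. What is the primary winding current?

V_A = 240 × 61/2139 = 6.8443 V; V_B = 240 × 612/2139 = 68.668 V.
P_out = V_A I_A + V_B I_B = 6.8443×4.99 + 68.668×3.92 = 34.153 + 269.18 = 303.33 W.
Ideal ⇒ P_in = P_out, so I_p = P_out/V_p = 303.33/240 = 1.26 A.

I_p ≈ 1.26 A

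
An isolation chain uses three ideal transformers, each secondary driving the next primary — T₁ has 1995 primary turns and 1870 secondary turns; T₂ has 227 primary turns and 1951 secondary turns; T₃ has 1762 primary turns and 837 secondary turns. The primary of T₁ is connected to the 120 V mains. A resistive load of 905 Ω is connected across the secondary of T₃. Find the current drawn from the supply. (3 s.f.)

I_supply ≈ 1.94 A

After T₁: V = 120.00 × 1870/1995 = 112.48 V.
After T₂: V = 112.48 × 1951/227 = 966.74 V.
After T₃: V = 966.74 × 837/1762 = 459.23 V.
I_load = 459.23/905 = 0.50744 A, so P_out = 459.23 × 0.50744 = 233.03 W.
All ideal ⇒ P_in = P_out, so I_supply = 233.03/120 = 1.94 A.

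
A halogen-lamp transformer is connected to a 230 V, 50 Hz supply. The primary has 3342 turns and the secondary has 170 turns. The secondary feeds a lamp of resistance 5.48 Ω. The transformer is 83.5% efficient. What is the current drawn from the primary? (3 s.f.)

I_p ≈ 0.130 A

V_s = 230 × 170/3342 = 11.700 V.
I_s = V_s/R = 11.700/5.48 = 2.1350 A.
P_out = V_s I_s = 11.700 × 2.1350 = 24.978 W.
P_in = P_out/η = 24.978/0.835 = 29.914 W.
I_p = P_in/V_p = 29.914/230 = 0.130 A.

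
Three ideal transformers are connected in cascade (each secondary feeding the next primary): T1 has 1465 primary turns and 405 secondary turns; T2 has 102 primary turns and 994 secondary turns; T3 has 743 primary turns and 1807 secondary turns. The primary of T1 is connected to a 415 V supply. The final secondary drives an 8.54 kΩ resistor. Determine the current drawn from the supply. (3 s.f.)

I_supply ≈ 2.09 A

After T1: V = 415.00 × 405/1465 = 114.73 V.
After T2: V = 114.73 × 994/102 = 1118.0 V.
After T3: V = 1118.0 × 1807/743 = 2719.1 V.
I_load = 2719.1/8540 = 0.31839 A, so P_out = 2719.1 × 0.31839 = 865.73 W.
All ideal ⇒ P_in = P_out, so I_supply = 865.73/415 = 2.09 A.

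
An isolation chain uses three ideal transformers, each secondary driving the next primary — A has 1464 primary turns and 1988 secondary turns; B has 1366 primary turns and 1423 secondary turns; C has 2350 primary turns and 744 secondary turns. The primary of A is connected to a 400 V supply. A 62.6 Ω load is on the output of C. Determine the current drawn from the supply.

After A: V = 400.00 × 1988/1464 = 543.17 V.
After B: V = 543.17 × 1423/1366 = 565.83 V.
After C: V = 565.83 × 744/2350 = 179.14 V.
I_load = 179.14/62.6 = 2.8617 A, so P_out = 179.14 × 2.8617 = 512.64 W.
All ideal ⇒ P_in = P_out, so I_supply = 512.64/400 = 1.28 A.

I_supply ≈ 1.28 A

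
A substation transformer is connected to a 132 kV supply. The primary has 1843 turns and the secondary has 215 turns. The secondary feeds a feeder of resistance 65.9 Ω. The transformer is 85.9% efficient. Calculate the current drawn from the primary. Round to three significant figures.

I_p ≈ 31.7 A

V_s = 132000 × 215/1843 = 15399 V.
I_s = V_s/R = 15399/65.9 = 233.67 A.
P_out = V_s I_s = 15399 × 233.67 = 3.5982×10^6 W.
P_in = P_out/η = 3.5982×10^6/0.859 = 4.1889×10^6 W.
I_p = P_in/V_p = 4.1889×10^6/132000 = 31.7 A.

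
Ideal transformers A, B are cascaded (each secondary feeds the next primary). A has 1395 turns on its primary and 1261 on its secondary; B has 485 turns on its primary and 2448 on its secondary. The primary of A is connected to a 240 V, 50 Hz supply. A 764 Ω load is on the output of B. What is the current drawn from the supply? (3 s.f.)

Secondary of A: V = 240.00 × 1261/1395 = 216.95 V.
Secondary of B: V = 216.95 × 2448/485 = 1095.0 V.
I_load = 1095.0/764 = 1.4333 A, so P_out = 1095.0 × 1.4333 = 1569.5 W.
All ideal ⇒ P_in = P_out, so I_supply = 1569.5/240 = 6.54 A.

I_supply ≈ 6.54 A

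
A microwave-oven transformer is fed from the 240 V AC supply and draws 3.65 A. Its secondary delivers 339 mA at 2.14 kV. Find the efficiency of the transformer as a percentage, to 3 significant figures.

P_in = 240 × 3.65 = 876.000 W.
P_out = 2140 × 0.339 = 725.460 W.
η = P_out/P_in = 725.460/876.000 = 0.828.

η ≈ 82.8%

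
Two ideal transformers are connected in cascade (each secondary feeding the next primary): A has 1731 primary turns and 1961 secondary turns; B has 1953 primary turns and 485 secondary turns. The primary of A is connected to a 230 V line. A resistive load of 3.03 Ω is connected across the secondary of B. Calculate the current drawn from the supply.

Secondary of A: V = 230.00 × 1961/1731 = 260.56 V.
Secondary of B: V = 260.56 × 485/1953 = 64.706 V.
I_load = 64.706/3.03 = 21.355 A, so P_out = 64.706 × 21.355 = 1381.8 W.
All ideal ⇒ P_in = P_out, so I_supply = 1381.8/230 = 6.01 A.

I_supply ≈ 6.01 A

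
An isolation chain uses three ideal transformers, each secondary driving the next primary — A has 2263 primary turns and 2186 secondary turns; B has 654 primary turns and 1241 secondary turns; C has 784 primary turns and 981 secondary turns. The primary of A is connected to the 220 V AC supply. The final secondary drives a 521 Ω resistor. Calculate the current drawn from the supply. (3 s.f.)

After A: V = 220.00 × 2186/2263 = 212.51 V.
After B: V = 212.51 × 1241/654 = 403.26 V.
After C: V = 403.26 × 981/784 = 504.59 V.
I_load = 504.59/521 = 0.96850 A, so P_out = 504.59 × 0.96850 = 488.69 W.
All ideal ⇒ P_in = P_out, so I_supply = 488.69/220 = 2.22 A.

I_supply ≈ 2.22 A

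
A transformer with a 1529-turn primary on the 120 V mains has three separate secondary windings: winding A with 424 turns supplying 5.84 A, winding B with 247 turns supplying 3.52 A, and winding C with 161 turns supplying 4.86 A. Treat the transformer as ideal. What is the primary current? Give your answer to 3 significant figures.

I_p ≈ 2.70 A

V_A = 120 × 424/1529 = 33.277 V; V_B = 120 × 247/1529 = 19.385 V; V_C = 120 × 161/1529 = 12.636 V.
P_out = V_A I_A + V_B I_B + V_C I_C = 33.277×5.84 + 19.385×3.52 + 12.636×4.86 = 194.34 + 68.236 + 61.410 = 323.98 W.
Ideal ⇒ P_in = P_out, so I_p = P_out/V_p = 323.98/120 = 2.70 A.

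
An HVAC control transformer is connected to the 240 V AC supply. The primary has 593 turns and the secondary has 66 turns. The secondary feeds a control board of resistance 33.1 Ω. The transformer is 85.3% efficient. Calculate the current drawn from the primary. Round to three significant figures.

I_p ≈ 0.105 A

V_s = 240 × 66/593 = 26.712 V.
I_s = V_s/R = 26.712/33.1 = 0.80700 A.
P_out = V_s I_s = 26.712 × 0.80700 = 21.556 W.
P_in = P_out/η = 21.556/0.853 = 25.271 W.
I_p = P_in/V_p = 25.271/240 = 0.105 A.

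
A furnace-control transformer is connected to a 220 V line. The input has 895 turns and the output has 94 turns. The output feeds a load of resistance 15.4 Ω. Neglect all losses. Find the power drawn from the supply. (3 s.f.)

P ≈ 34.7 W

V_out = V_in × N_out/N_in = 220 × 94/895 = 23.106 V.
I_out = V_out/R = 23.106/15.4 = 1.5004 A.
I_in = I_out × N_out/N_in = 1.5004 × 94/895 = 0.15758 A.
P = V_in I_in = 220 × 0.15758 = 34.7 W.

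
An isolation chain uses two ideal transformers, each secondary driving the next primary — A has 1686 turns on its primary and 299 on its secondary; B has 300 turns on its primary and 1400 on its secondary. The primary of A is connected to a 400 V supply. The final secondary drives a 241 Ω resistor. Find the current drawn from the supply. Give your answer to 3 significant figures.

Secondary of A: V = 400.00 × 299/1686 = 70.937 V.
Secondary of B: V = 70.937 × 1400/300 = 331.04 V.
I_load = 331.04/241 = 1.3736 A, so P_out = 331.04 × 1.3736 = 454.72 W.
All ideal ⇒ P_in = P_out, so I_supply = 454.72/400 = 1.14 A.

I_supply ≈ 1.14 A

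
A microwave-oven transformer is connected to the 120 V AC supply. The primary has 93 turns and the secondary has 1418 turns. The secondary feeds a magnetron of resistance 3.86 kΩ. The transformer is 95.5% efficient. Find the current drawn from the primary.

I_p ≈ 7.57 A

V_s = 120 × 1418/93 = 1829.7 V.
I_s = V_s/R = 1829.7/3860 = 0.47401 A.
P_out = V_s I_s = 1829.7 × 0.47401 = 867.28 W.
P_in = P_out/η = 867.28/0.955 = 908.15 W.
I_p = P_in/V_p = 908.15/120 = 7.57 A.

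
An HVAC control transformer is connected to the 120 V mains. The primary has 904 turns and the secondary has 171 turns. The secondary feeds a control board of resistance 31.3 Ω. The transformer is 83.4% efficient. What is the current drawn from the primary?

V_s = 120 × 171/904 = 22.699 V.
I_s = V_s/R = 22.699/31.3 = 0.72521 A.
P_out = V_s I_s = 22.699 × 0.72521 = 16.462 W.
P_in = P_out/η = 16.462/0.834 = 19.738 W.
I_p = P_in/V_p = 19.738/120 = 0.164 A.

I_p ≈ 0.164 A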